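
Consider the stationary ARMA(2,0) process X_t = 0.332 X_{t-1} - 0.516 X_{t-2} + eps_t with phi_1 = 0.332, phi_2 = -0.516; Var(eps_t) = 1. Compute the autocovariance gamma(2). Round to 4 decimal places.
\gamma(2) = -0.6346

Multiply the model equation by X_{t-k} and take expectations. With theta_0 = psi_0 = 1 and psi_j the MA(infinity) weights, this gives
  gamma(k) - sum_i phi_i gamma(k-i) = c_k,
  c_k = sigma^2 * sum_{j=k..q} theta_j psi_{j-k}   (c_k = 0 for k > q),
using gamma(-m) = gamma(m).
Pure AR (q = 0): c_0 = sigma^2 = 1, c_k = 0 for k >= 1.
Equations for k = 0, 1, 2 (AR order 2, c_2 = 0):
  (E0) gamma(0) = phi_1 gamma(1) + phi_2 gamma(2) + c_0
  (E1) gamma(1) = phi_1 gamma(0) + phi_2 gamma(1) + c_1
  (E2) gamma(2) = phi_1 gamma(1) + phi_2 gamma(0)
From (E1): gamma(1) = A gamma(0) + B with
  A = phi_1 / (1 - phi_2) = 0.332 / 1.516 = 0.218997,   B = c_1 / (1 - phi_2) = 0 / 1.516 = 0.
Insert (E2) into (E0): gamma(0) (1 - phi_2^2) = phi_1 (1 + phi_2) gamma(1) + c_0.
  phi_1 (1 + phi_2) = (0.332)(0.484) = 0.160688,   1 - phi_2^2 = 0.733744.
Replace gamma(1) by A gamma(0) + B and collect gamma(0):
  gamma(0) [0.733744 - (0.160688)(0.218997)] = c_0 = 1
  gamma(0) * 0.698554 = 1
  gamma(0) = 1 / 0.698554 = 1.431529.
  gamma(1) = A gamma(0) = (0.218997)(1.431529) = 0.313501.
  gamma(2) = phi_1 gamma(1) + phi_2 gamma(0) = (0.332)(0.313501) + (-0.516)(1.431529) = -0.634587.
Therefore gamma(2) = -0.6346 (to 4 decimal places).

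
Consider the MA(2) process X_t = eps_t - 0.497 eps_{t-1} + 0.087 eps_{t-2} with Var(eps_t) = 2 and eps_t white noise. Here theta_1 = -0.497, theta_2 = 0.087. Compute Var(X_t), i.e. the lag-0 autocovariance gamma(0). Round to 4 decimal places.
\gamma(0) = 2.5092

For an MA(q) process X_t = eps_t + sum_i theta_i eps_{t-i} with
Var(eps_t) = sigma^2, the variance is
  gamma(0) = sigma^2 * (1 + sum_i theta_i^2).
  sum_i theta_i^2 = (-0.497)^2 + (0.087)^2 = 0.247009 + 0.007569 = 0.254578.
  gamma(0) = 2 * (1 + 0.254578) = 2 * 1.254578 = 2.509156, which rounds to 2.5092.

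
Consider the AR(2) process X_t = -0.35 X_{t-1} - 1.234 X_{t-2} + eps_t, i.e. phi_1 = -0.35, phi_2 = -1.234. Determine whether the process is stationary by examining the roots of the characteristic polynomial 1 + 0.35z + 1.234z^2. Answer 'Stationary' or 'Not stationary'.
\text{Not stationary}

The AR(p) characteristic polynomial is P(z) = 1 + 0.35z + 1.234z^2.
Stationarity requires all roots to lie outside the unit circle, i.e. |z| > 1 for every root.
Set 1 + (0.35) z + (1.234) z^2 = 0, i.e. a z^2 + b z + c = 0 with a = 1.234, b = 0.35, c = 1.
Discriminant D = b^2 - 4ac = (0.35)^2 - 4*(1.234)*1 = 0.1225 - (4.936) = -4.8135.
D < 0, so the roots are the complex-conjugate pair z = (-b +/- i sqrt(-D)) / (2a) = -0.1418 +/- 0.889i.
For a conjugate pair |z|^2 = z * conj(z) = (product of roots) = c/a = 1/(1.234) = 0.810373, so |z| = sqrt(0.810373) = 0.9002 for both roots.
Moduli of all roots: 0.9002, 0.9002.
All moduli strictly greater than 1? No.
Verdict: Not stationary.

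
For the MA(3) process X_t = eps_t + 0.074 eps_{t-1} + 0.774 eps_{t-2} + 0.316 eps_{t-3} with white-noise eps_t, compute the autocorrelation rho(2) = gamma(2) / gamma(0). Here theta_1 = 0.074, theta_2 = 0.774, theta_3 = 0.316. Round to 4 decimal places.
\rho(2) = 0.4678

For an MA(q) process with theta_0 = 1, the autocovariance is
  gamma(k) = sigma^2 * sum_{i=0..q-k} theta_i * theta_{i+k},
and rho(k) = gamma(k) / gamma(0). Sigma^2 cancels.
  numerator   = (1)*(0.774) + (0.074)*(0.316) = 0.797384.
  denominator = (1)^2 + (0.074)^2 + (0.774)^2 + (0.316)^2 = 1.704408.
  rho(2) = 0.797384 / 1.704408 = 0.4678.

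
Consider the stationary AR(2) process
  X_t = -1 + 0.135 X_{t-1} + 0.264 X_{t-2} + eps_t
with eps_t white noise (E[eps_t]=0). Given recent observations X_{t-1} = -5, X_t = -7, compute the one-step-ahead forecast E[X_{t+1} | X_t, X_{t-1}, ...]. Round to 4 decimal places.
E[X_{t+1} \mid \mathcal F_t] = -3.2650

For an AR(p) model X_t = c + sum_i phi_i X_{t-i} + eps_t, the
one-step-ahead conditional mean is
  E[X_{t+1} | X_t, ...] = c + sum_i phi_i X_{t+1-i}.
Substitute known values:
  E[X_{t+1} | ...] = -1 + (0.135) * (-7) + (0.264) * (-5)
                   = -3.2650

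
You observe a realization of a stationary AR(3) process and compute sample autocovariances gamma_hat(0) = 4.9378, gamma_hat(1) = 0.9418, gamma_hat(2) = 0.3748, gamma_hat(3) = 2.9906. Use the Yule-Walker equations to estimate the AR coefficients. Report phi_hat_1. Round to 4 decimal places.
\hat\phi_{1} = 0.1580

The Yule-Walker equations for an AR(p) process read, in matrix form,
  Gamma_p phi = r_p,   with   (Gamma_p)_{ij} = gamma(|i - j|),
                       (r_p)_i = gamma(i),   i,j = 1..p.
Substitute the sample gammas (Toeplitz matrix and right-hand side of size 3):
  Gamma_p = [[4.9378, 0.9418, 0.3748], [0.9418, 4.9378, 0.9418], [0.3748, 0.9418, 4.9378]]
  r_p     = [0.9418, 0.3748, 2.9906]
Written out (R1..R3):
  (R1) 4.9378 phi_1 + 0.9418 phi_2 + 0.3748 phi_3 = 0.9418
  (R2) 0.9418 phi_1 + 4.9378 phi_2 + 0.9418 phi_3 = 0.3748
  (R3) 0.3748 phi_1 + 0.9418 phi_2 + 4.9378 phi_3 = 2.9906
Gaussian elimination:
  R2 <- R2 - (0.9418/4.9378) R1 = R2 - (0.190733) R1:  4.758168 phi_2 + 0.870313 phi_3 = 0.195168
  R3 <- R3 - (0.3748/4.9378) R1 = R3 - (0.075904) R1:  0.870313 phi_2 + 4.909351 phi_3 = 2.919113
  R3 <- R3 - (0.870313/4.758168) R2 = R3 - (0.182909) R2:  4.750163 phi_3 = 2.883415
Back-substitution:
  phi_hat_3 = 2.883415 / 4.750163 = 0.607014
  phi_hat_2 = (0.195168 - (0.870313)(0.607014)) / 4.758168 = -0.070011
  phi_hat_1 = (0.9418 - (0.9418)(-0.070011) - (0.3748)(0.607014)) / 4.9378 = 0.158011
So phi_hat = [0.1580, -0.0700, 0.6070].
Therefore phi_hat_1 = 0.1580.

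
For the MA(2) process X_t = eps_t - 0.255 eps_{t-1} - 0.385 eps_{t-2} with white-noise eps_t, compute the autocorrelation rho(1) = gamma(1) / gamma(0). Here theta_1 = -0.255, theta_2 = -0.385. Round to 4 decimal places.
\rho(1) = -0.1293

For an MA(q) process with theta_0 = 1, the autocovariance is
  gamma(k) = sigma^2 * sum_{i=0..q-k} theta_i * theta_{i+k},
and rho(k) = gamma(k) / gamma(0). Sigma^2 cancels.
  numerator   = (1)*(-0.255) + (-0.255)*(-0.385) = -0.156825.
  denominator = (1)^2 + (-0.255)^2 + (-0.385)^2 = 1.21325.
  rho(1) = -0.156825 / 1.21325 = -0.1293.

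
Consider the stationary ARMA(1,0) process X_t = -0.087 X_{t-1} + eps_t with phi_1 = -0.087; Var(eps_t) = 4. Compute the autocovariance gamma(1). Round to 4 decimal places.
\gamma(1) = -0.3507

Multiply the model equation by X_{t-k} and take expectations. With theta_0 = psi_0 = 1 and psi_j the MA(infinity) weights, this gives
  gamma(k) - sum_i phi_i gamma(k-i) = c_k,
  c_k = sigma^2 * sum_{j=k..q} theta_j psi_{j-k}   (c_k = 0 for k > q),
using gamma(-m) = gamma(m).
Pure AR (q = 0): c_0 = sigma^2 = 4, c_k = 0 for k >= 1.
Equations for k = 0 and k = 1 (AR order 1):
  gamma(0) = phi_1 gamma(1) + c_0
  gamma(1) = phi_1 gamma(0) + c_1
Substituting the second into the first: gamma(0) (1 - phi_1^2) = c_0 + phi_1 c_1, so
  gamma(0) = c_0 / (1 - phi_1^2) = 4 / (1 - (-0.087)^2) = 4 / 0.992431 = 4.030507.
  gamma(1) = phi_1 gamma(0) = (-0.087)(4.030507) = -0.350654.
Therefore gamma(1) = -0.3507 (to 4 decimal places).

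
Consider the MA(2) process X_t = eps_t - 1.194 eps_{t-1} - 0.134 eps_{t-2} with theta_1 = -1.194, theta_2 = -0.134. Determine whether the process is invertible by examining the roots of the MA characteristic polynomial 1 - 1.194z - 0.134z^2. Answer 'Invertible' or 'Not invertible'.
\text{Not invertible}

The MA(q) characteristic polynomial is P(z) = 1 - 1.194z - 0.134z^2.
Invertibility requires all roots to lie outside the unit circle, i.e. |z| > 1 for every root.
Set 1 + (-1.194) z + (-0.134) z^2 = 0, i.e. a z^2 + b z + c = 0 with a = -0.134, b = -1.194, c = 1.
Discriminant D = b^2 - 4ac = (-1.194)^2 - 4*(-0.134)*1 = 1.425636 - (-0.536) = 1.961636.
D >= 0, so the roots are real: z = (-b +/- sqrt(D)) / (2a) = (1.194 +/- 1.400584) / (-0.268).
  z_1 = (1.194 + 1.400584) / (-0.268) = -9.6813,   |z_1| = 9.6813.
  z_2 = (1.194 - 1.400584) / (-0.268) = 0.7708,   |z_2| = 0.7708.
Moduli of all roots: 9.6813, 0.7708.
All moduli strictly greater than 1? No.
Verdict: Not invertible.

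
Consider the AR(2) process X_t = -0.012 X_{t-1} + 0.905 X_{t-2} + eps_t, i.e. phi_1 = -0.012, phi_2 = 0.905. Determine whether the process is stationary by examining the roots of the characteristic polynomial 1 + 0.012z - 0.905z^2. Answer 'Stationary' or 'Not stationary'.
\text{Stationary}

The AR(p) characteristic polynomial is P(z) = 1 + 0.012z - 0.905z^2.
Stationarity requires all roots to lie outside the unit circle, i.e. |z| > 1 for every root.
Set 1 + (0.012) z + (-0.905) z^2 = 0, i.e. a z^2 + b z + c = 0 with a = -0.905, b = 0.012, c = 1.
Discriminant D = b^2 - 4ac = (0.012)^2 - 4*(-0.905)*1 = 0.000144 - (-3.62) = 3.620144.
D >= 0, so the roots are real: z = (-b +/- sqrt(D)) / (2a) = (-0.012 +/- 1.902668) / (-1.81).
  z_1 = (-0.012 + 1.902668) / (-1.81) = -1.0446,   |z_1| = 1.0446.
  z_2 = (-0.012 - 1.902668) / (-1.81) = 1.0578,   |z_2| = 1.0578.
Moduli of all roots: 1.0446, 1.0578.
All moduli strictly greater than 1? Yes.
Verdict: Stationary.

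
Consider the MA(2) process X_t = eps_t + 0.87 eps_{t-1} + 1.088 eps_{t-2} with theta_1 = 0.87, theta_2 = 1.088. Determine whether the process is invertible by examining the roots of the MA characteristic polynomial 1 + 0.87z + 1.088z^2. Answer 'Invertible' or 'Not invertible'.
\text{Not invertible}

The MA(q) characteristic polynomial is P(z) = 1 + 0.87z + 1.088z^2.
Invertibility requires all roots to lie outside the unit circle, i.e. |z| > 1 for every root.
Set 1 + (0.87) z + (1.088) z^2 = 0, i.e. a z^2 + b z + c = 0 with a = 1.088, b = 0.87, c = 1.
Discriminant D = b^2 - 4ac = (0.87)^2 - 4*(1.088)*1 = 0.7569 - (4.352) = -3.5951.
D < 0, so the roots are the complex-conjugate pair z = (-b +/- i sqrt(-D)) / (2a) = -0.3998 +/- 0.8714i.
For a conjugate pair |z|^2 = z * conj(z) = (product of roots) = c/a = 1/(1.088) = 0.919118, so |z| = sqrt(0.919118) = 0.9587 for both roots.
Moduli of all roots: 0.9587, 0.9587.
All moduli strictly greater than 1? No.
Verdict: Not invertible.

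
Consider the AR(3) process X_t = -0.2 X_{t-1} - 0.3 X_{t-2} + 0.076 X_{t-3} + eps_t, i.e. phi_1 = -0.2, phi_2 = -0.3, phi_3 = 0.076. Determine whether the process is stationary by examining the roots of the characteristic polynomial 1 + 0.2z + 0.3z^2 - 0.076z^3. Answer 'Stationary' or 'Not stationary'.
\text{Stationary}

The AR(p) characteristic polynomial is P(z) = 1 + 0.2z + 0.3z^2 - 0.076z^3.
Stationarity requires all roots to lie outside the unit circle, i.e. |z| > 1 for every root.
Degree 3: look for a simple real root z0 first, then factor out (1 - z/z0) and solve the remaining quadratic.
Testing z0 = 5: P(5) = 1 + (0.2)(5) + (0.3)(5)^2 + (-0.076)(5)^3
  = 1 + (1) + (7.5) + (-9.5) = 0.  So z_0 = 5 is a root, |z_0| = 5.
Divide out the factor (1 - 0.2 z) = (1 - z/z0) (since 1/z0 = 0.2):
  P(z) = (1 - 0.2 z)(1 + (0.4) z + (0.38) z^2)
  [check: z-coef 0.4 - (0.2) = 0.2; z^2-coef 0.38 - (0.2)(0.4) = 0.3; z^3-coef -(0.2)(0.38) = -0.076.]
Remaining roots from the quadratic factor 1 + (0.4) z + (0.38) z^2:
  Set 1 + (0.4) z + (0.38) z^2 = 0, i.e. a z^2 + b z + c = 0 with a = 0.38, b = 0.4, c = 1.
  Discriminant D = b^2 - 4ac = (0.4)^2 - 4*(0.38)*1 = 0.16 - (1.52) = -1.36.
  D < 0, so the roots are the complex-conjugate pair z = (-b +/- i sqrt(-D)) / (2a) = -0.5263 +/- 1.5345i.
  For a conjugate pair |z|^2 = z * conj(z) = (product of roots) = c/a = 1/(0.38) = 2.631579, so |z| = sqrt(2.631579) = 1.6222 for both roots.
Moduli of all roots: 5.0000, 1.6222, 1.6222.
All moduli strictly greater than 1? Yes.
Verdict: Stationary.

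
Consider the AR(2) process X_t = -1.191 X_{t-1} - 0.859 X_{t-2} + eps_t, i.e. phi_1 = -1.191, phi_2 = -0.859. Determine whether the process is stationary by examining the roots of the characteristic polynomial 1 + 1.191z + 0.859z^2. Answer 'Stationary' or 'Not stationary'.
\text{Stationary}

The AR(p) characteristic polynomial is P(z) = 1 + 1.191z + 0.859z^2.
Stationarity requires all roots to lie outside the unit circle, i.e. |z| > 1 for every root.
Set 1 + (1.191) z + (0.859) z^2 = 0, i.e. a z^2 + b z + c = 0 with a = 0.859, b = 1.191, c = 1.
Discriminant D = b^2 - 4ac = (1.191)^2 - 4*(0.859)*1 = 1.418481 - (3.436) = -2.017519.
D < 0, so the roots are the complex-conjugate pair z = (-b +/- i sqrt(-D)) / (2a) = -0.6932 +/- 0.8268i.
For a conjugate pair |z|^2 = z * conj(z) = (product of roots) = c/a = 1/(0.859) = 1.164144, so |z| = sqrt(1.164144) = 1.079 for both roots.
Moduli of all roots: 1.0790, 1.0790.
All moduli strictly greater than 1? Yes.
Verdict: Stationary.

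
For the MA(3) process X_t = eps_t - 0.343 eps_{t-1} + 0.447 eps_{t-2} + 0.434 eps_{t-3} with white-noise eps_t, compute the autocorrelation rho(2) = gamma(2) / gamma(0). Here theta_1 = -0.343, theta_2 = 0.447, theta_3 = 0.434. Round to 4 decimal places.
\rho(2) = 0.1980

For an MA(q) process with theta_0 = 1, the autocovariance is
  gamma(k) = sigma^2 * sum_{i=0..q-k} theta_i * theta_{i+k},
and rho(k) = gamma(k) / gamma(0). Sigma^2 cancels.
  numerator   = (1)*(0.447) + (-0.343)*(0.434) = 0.298138.
  denominator = (1)^2 + (-0.343)^2 + (0.447)^2 + (0.434)^2 = 1.505814.
  rho(2) = 0.298138 / 1.505814 = 0.1980.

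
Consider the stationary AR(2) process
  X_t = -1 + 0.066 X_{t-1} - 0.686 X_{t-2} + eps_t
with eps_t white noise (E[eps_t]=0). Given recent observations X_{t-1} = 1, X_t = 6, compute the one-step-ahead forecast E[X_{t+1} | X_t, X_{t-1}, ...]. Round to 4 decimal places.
E[X_{t+1} \mid \mathcal F_t] = -1.2900

For an AR(p) model X_t = c + sum_i phi_i X_{t-i} + eps_t, the
one-step-ahead conditional mean is
  E[X_{t+1} | X_t, ...] = c + sum_i phi_i X_{t+1-i}.
Substitute known values:
  E[X_{t+1} | ...] = -1 + (0.066) * (6) + (-0.686) * (1)
                   = -1.2900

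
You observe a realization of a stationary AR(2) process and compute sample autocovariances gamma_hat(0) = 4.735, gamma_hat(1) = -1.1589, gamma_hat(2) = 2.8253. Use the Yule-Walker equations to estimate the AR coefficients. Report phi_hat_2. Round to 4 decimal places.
\hat\phi_{2} = 0.5710

The Yule-Walker equations for an AR(p) process read, in matrix form,
  Gamma_p phi = r_p,   with   (Gamma_p)_{ij} = gamma(|i - j|),
                       (r_p)_i = gamma(i),   i,j = 1..p.
Substitute the sample gammas (Toeplitz matrix and right-hand side of size 2):
  Gamma_p = [[4.735, -1.1589], [-1.1589, 4.735]]
  r_p     = [-1.1589, 2.8253]
Written out:
  4.735 phi_1 - 1.1589 phi_2 = -1.1589
  -1.1589 phi_1 + 4.735 phi_2 = 2.8253
Solve by Cramer's rule:
  det = gamma(0)^2 - gamma(1)^2 = (4.735)^2 - (-1.1589)^2 = 22.420225 - 1.34304921 = 21.07717579
  phi_hat_1 = [gamma(1) gamma(0) - gamma(1) gamma(2)] / det = [(-1.1589)(4.735) - (-1.1589)(2.8253)] / 21.07717579 = -2.21315133 / 21.07717579 = -0.105
  phi_hat_2 = [gamma(0) gamma(2) - gamma(1)^2] / det = [(4.735)(2.8253) - (-1.1589)^2] / 21.07717579 = 12.03474629 / 21.07717579 = 0.571
So phi_hat = [-0.1050, 0.5710].
Therefore phi_hat_2 = 0.5710.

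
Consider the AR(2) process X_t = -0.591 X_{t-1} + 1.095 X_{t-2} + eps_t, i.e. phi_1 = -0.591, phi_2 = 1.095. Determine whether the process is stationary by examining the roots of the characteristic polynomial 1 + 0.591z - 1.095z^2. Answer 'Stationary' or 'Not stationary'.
\text{Not stationary}

The AR(p) characteristic polynomial is P(z) = 1 + 0.591z - 1.095z^2.
Stationarity requires all roots to lie outside the unit circle, i.e. |z| > 1 for every root.
Set 1 + (0.591) z + (-1.095) z^2 = 0, i.e. a z^2 + b z + c = 0 with a = -1.095, b = 0.591, c = 1.
Discriminant D = b^2 - 4ac = (0.591)^2 - 4*(-1.095)*1 = 0.349281 - (-4.38) = 4.729281.
D >= 0, so the roots are real: z = (-b +/- sqrt(D)) / (2a) = (-0.591 +/- 2.174691) / (-2.19).
  z_1 = (-0.591 + 2.174691) / (-2.19) = -0.7231,   |z_1| = 0.7231.
  z_2 = (-0.591 - 2.174691) / (-2.19) = 1.2629,   |z_2| = 1.2629.
Moduli of all roots: 0.7231, 1.2629.
All moduli strictly greater than 1? No.
Verdict: Not stationary.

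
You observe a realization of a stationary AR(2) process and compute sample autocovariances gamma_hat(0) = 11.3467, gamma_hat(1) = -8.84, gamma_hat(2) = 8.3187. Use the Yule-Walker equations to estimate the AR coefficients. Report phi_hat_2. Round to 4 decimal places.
\hat\phi_{2} = 0.3210

The Yule-Walker equations for an AR(p) process read, in matrix form,
  Gamma_p phi = r_p,   with   (Gamma_p)_{ij} = gamma(|i - j|),
                       (r_p)_i = gamma(i),   i,j = 1..p.
Substitute the sample gammas (Toeplitz matrix and right-hand side of size 2):
  Gamma_p = [[11.3467, -8.84], [-8.84, 11.3467]]
  r_p     = [-8.84, 8.3187]
Written out:
  11.3467 phi_1 - 8.84 phi_2 = -8.84
  -8.84 phi_1 + 11.3467 phi_2 = 8.3187
Solve by Cramer's rule:
  det = gamma(0)^2 - gamma(1)^2 = (11.3467)^2 - (-8.84)^2 = 128.74760089 - 78.1456 = 50.60200089
  phi_hat_1 = [gamma(1) gamma(0) - gamma(1) gamma(2)] / det = [(-8.84)(11.3467) - (-8.84)(8.3187)] / 50.60200089 = -26.76752 / 50.60200089 = -0.529
  phi_hat_2 = [gamma(0) gamma(2) - gamma(1)^2] / det = [(11.3467)(8.3187) - (-8.84)^2] / 50.60200089 = 16.24419329 / 50.60200089 = 0.321
So phi_hat = [-0.5290, 0.3210].
Therefore phi_hat_2 = 0.3210.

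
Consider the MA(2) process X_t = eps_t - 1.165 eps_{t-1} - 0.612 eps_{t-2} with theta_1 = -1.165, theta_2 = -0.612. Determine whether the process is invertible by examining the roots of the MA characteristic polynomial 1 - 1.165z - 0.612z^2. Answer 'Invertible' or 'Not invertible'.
\text{Not invertible}

The MA(q) characteristic polynomial is P(z) = 1 - 1.165z - 0.612z^2.
Invertibility requires all roots to lie outside the unit circle, i.e. |z| > 1 for every root.
Set 1 + (-1.165) z + (-0.612) z^2 = 0, i.e. a z^2 + b z + c = 0 with a = -0.612, b = -1.165, c = 1.
Discriminant D = b^2 - 4ac = (-1.165)^2 - 4*(-0.612)*1 = 1.357225 - (-2.448) = 3.805225.
D >= 0, so the roots are real: z = (-b +/- sqrt(D)) / (2a) = (1.165 +/- 1.950699) / (-1.224).
  z_1 = (1.165 + 1.950699) / (-1.224) = -2.5455,   |z_1| = 2.5455.
  z_2 = (1.165 - 1.950699) / (-1.224) = 0.6419,   |z_2| = 0.6419.
Moduli of all roots: 2.5455, 0.6419.
All moduli strictly greater than 1? No.
Verdict: Not invertible.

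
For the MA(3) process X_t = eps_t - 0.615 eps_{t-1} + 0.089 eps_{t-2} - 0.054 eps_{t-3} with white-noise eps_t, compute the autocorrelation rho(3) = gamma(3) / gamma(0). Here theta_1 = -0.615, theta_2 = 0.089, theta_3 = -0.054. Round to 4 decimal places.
\rho(3) = -0.0389

For an MA(q) process with theta_0 = 1, the autocovariance is
  gamma(k) = sigma^2 * sum_{i=0..q-k} theta_i * theta_{i+k},
and rho(k) = gamma(k) / gamma(0). Sigma^2 cancels.
  numerator   = (1)*(-0.054) = -0.054.
  denominator = (1)^2 + (-0.615)^2 + (0.089)^2 + (-0.054)^2 = 1.389062.
  rho(3) = -0.054 / 1.389062 = -0.0389.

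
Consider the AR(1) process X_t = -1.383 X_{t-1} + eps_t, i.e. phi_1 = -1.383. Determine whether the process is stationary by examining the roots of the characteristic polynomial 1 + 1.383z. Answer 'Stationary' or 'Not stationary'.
\text{Not stationary}

The AR(p) characteristic polynomial is P(z) = 1 + 1.383z.
Stationarity requires all roots to lie outside the unit circle, i.e. |z| > 1 for every root.
This is linear in z: 1 + (1.383) z = 0  =>  z = -1/(1.383) = -0.723066,  |z| = 0.723066.
Moduli of all roots: 0.7231.
All moduli strictly greater than 1? No.
Verdict: Not stationary.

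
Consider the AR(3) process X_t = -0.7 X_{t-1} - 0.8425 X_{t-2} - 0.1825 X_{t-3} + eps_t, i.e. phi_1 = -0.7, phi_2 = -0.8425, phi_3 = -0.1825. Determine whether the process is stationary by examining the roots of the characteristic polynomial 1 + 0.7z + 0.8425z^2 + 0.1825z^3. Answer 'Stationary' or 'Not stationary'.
\text{Stationary}

The AR(p) characteristic polynomial is P(z) = 1 + 0.7z + 0.8425z^2 + 0.1825z^3.
Stationarity requires all roots to lie outside the unit circle, i.e. |z| > 1 for every root.
Degree 3: look for a simple real root z0 first, then factor out (1 - z/z0) and solve the remaining quadratic.
Testing z0 = -4: P(-4) = 1 + (0.7)(-4) + (0.8425)(-4)^2 + (0.1825)(-4)^3
  = 1 + (-2.8) + (13.48) + (-11.68) = 0.  So z_0 = -4 is a root, |z_0| = 4.
Divide out the factor (1 + 0.25 z) = (1 - z/z0) (since 1/z0 = -0.25):
  P(z) = (1 + 0.25 z)(1 + (0.45) z + (0.73) z^2)
  [check: z-coef 0.45 - (-0.25) = 0.7; z^2-coef 0.73 - (-0.25)(0.45) = 0.8425; z^3-coef -(-0.25)(0.73) = 0.1825.]
Remaining roots from the quadratic factor 1 + (0.45) z + (0.73) z^2:
  Set 1 + (0.45) z + (0.73) z^2 = 0, i.e. a z^2 + b z + c = 0 with a = 0.73, b = 0.45, c = 1.
  Discriminant D = b^2 - 4ac = (0.45)^2 - 4*(0.73)*1 = 0.2025 - (2.92) = -2.7175.
  D < 0, so the roots are the complex-conjugate pair z = (-b +/- i sqrt(-D)) / (2a) = -0.3082 +/- 1.1291i.
  For a conjugate pair |z|^2 = z * conj(z) = (product of roots) = c/a = 1/(0.73) = 1.369863, so |z| = sqrt(1.369863) = 1.1704 for both roots.
Moduli of all roots: 4.0000, 1.1704, 1.1704.
All moduli strictly greater than 1? Yes.
Verdict: Stationary.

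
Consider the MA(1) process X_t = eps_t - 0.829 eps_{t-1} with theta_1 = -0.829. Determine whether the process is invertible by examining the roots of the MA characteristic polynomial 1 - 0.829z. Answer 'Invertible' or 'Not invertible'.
\text{Invertible}

The MA(q) characteristic polynomial is P(z) = 1 - 0.829z.
Invertibility requires all roots to lie outside the unit circle, i.e. |z| > 1 for every root.
This is linear in z: 1 + (-0.829) z = 0  =>  z = -1/(-0.829) = 1.206273,  |z| = 1.206273.
Moduli of all roots: 1.2063.
All moduli strictly greater than 1? Yes.
Verdict: Invertible.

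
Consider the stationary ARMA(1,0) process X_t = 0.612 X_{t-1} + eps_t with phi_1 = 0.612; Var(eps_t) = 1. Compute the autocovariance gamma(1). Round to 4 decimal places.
\gamma(1) = 0.9785

Multiply the model equation by X_{t-k} and take expectations. With theta_0 = psi_0 = 1 and psi_j the MA(infinity) weights, this gives
  gamma(k) - sum_i phi_i gamma(k-i) = c_k,
  c_k = sigma^2 * sum_{j=k..q} theta_j psi_{j-k}   (c_k = 0 for k > q),
using gamma(-m) = gamma(m).
Pure AR (q = 0): c_0 = sigma^2 = 1, c_k = 0 for k >= 1.
Equations for k = 0 and k = 1 (AR order 1):
  gamma(0) = phi_1 gamma(1) + c_0
  gamma(1) = phi_1 gamma(0) + c_1
Substituting the second into the first: gamma(0) (1 - phi_1^2) = c_0 + phi_1 c_1, so
  gamma(0) = c_0 / (1 - phi_1^2) = 1 / (1 - (0.612)^2) = 1 / 0.625456 = 1.598833.
  gamma(1) = phi_1 gamma(0) = (0.612)(1.598833) = 0.978486.
Therefore gamma(1) = 0.9785 (to 4 decimal places).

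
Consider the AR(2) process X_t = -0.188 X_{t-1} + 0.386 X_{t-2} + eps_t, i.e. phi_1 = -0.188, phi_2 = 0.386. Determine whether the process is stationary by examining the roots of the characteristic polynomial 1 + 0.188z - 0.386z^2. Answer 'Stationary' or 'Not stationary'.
\text{Stationary}

The AR(p) characteristic polynomial is P(z) = 1 + 0.188z - 0.386z^2.
Stationarity requires all roots to lie outside the unit circle, i.e. |z| > 1 for every root.
Set 1 + (0.188) z + (-0.386) z^2 = 0, i.e. a z^2 + b z + c = 0 with a = -0.386, b = 0.188, c = 1.
Discriminant D = b^2 - 4ac = (0.188)^2 - 4*(-0.386)*1 = 0.035344 - (-1.544) = 1.579344.
D >= 0, so the roots are real: z = (-b +/- sqrt(D)) / (2a) = (-0.188 +/- 1.25672) / (-0.772).
  z_1 = (-0.188 + 1.25672) / (-0.772) = -1.3844,   |z_1| = 1.3844.
  z_2 = (-0.188 - 1.25672) / (-0.772) = 1.8714,   |z_2| = 1.8714.
Moduli of all roots: 1.3844, 1.8714.
All moduli strictly greater than 1? Yes.
Verdict: Stationary.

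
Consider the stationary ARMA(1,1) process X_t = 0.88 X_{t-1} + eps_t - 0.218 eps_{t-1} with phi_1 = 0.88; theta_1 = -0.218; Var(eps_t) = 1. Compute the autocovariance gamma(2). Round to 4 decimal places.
\gamma(2) = 2.0869

Multiply the model equation by X_{t-k} and take expectations. With theta_0 = psi_0 = 1 and psi_j the MA(infinity) weights, this gives
  gamma(k) - sum_i phi_i gamma(k-i) = c_k,
  c_k = sigma^2 * sum_{j=k..q} theta_j psi_{j-k}   (c_k = 0 for k > q),
using gamma(-m) = gamma(m).
psi-weights needed (psi_j = theta_j + sum_i phi_i psi_{j-i}):
  psi_1 = theta_1 + phi_1 = -0.218 + (0.88) = 0.662
Right-hand sides:
  c_0 = sigma^2 (1 + theta_1 psi_1) = 1 * (1 + (-0.218)(0.662)) = 1 * 0.855684 = 0.855684
  c_1 = sigma^2 theta_1 = 1 * (-0.218) = -0.218
  c_2 = 0
Equations for k = 0 and k = 1 (AR order 1):
  gamma(0) = phi_1 gamma(1) + c_0
  gamma(1) = phi_1 gamma(0) + c_1
Substituting the second into the first: gamma(0) (1 - phi_1^2) = c_0 + phi_1 c_1, so
  gamma(0) = (c_0 + phi_1 c_1) / (1 - phi_1^2) = (0.855684 + (0.88)(-0.218)) / (1 - (0.88)^2) = 0.663844 / 0.2256 = 2.942571.
  gamma(1) = phi_1 gamma(0) + c_1 = (0.88)(2.942571) + (-0.218) = 2.371462.
For k = 2 (> q): gamma(2) = phi_1 gamma(1) = (0.88)(2.371462) = 2.086887.
Therefore gamma(2) = 2.0869 (to 4 decimal places).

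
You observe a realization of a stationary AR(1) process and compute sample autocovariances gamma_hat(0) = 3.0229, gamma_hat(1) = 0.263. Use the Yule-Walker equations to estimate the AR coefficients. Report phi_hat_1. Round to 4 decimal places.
\hat\phi_{1} = 0.0870

The Yule-Walker equations for an AR(p) process read, in matrix form,
  Gamma_p phi = r_p,   with   (Gamma_p)_{ij} = gamma(|i - j|),
                       (r_p)_i = gamma(i),   i,j = 1..p.
Substitute the sample gammas (Toeplitz matrix and right-hand side of size 1):
  Gamma_p = [[3.0229]]
  r_p     = [0.263]
With p = 1 this is the single equation gamma(0) phi_1 = gamma(1):
  phi_hat_1 = gamma(1) / gamma(0) = 0.263 / 3.0229 = 0.0870.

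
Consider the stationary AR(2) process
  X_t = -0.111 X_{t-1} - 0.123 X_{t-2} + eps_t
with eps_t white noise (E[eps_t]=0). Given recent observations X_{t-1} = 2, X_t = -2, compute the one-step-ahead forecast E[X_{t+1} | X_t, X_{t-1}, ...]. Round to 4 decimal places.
E[X_{t+1} \mid \mathcal F_t] = -0.0240

For an AR(p) model X_t = c + sum_i phi_i X_{t-i} + eps_t, the
one-step-ahead conditional mean is
  E[X_{t+1} | X_t, ...] = c + sum_i phi_i X_{t+1-i}.
Substitute known values:
  E[X_{t+1} | ...] = (-0.111) * (-2) + (-0.123) * (2)
                   = -0.0240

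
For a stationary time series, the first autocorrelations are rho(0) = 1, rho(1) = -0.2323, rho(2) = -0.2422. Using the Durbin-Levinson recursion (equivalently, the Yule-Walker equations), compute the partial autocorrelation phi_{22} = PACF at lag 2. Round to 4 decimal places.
\phi_{22} = -0.3131

The PACF at lag k is phi_{kk}, the last component of the solution
to the Yule-Walker system G_k phi = r_k where
  (G_k)_{ij} = rho(|i - j|), (r_k)_i = rho(i), i,j = 1..k.
Equivalently, Durbin-Levinson gives phi_{kk} iteratively:
  phi_{11} = rho(1)
  phi_{kk} = [rho(k) - sum_{j=1..k-1} phi_{k-1,j} rho(k-j)]
            / [1 - sum_{j=1..k-1} phi_{k-1,j} rho(j)],
  phi_{k,j} = phi_{k-1,j} - phi_{kk} phi_{k-1,k-j},  j = 1..k-1.
Step k = 1:
  phi_11 = rho(1) = -0.2323.
Step k = 2:
  phi_22 = [rho(2) - phi_11 rho(1)] / [1 - phi_11 rho(1)] = [-0.2422 - (-0.2323)(-0.2323)] / [1 - (-0.2323)(-0.2323)]
         = -0.29616329 / 0.94603671 = -0.3131.
Therefore phi_{22} = -0.3131.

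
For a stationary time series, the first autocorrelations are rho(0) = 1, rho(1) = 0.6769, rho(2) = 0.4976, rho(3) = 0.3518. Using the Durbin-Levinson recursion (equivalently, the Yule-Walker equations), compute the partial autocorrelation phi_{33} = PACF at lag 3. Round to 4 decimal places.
\phi_{33} = -0.0181

The PACF at lag k is phi_{kk}, the last component of the solution
to the Yule-Walker system G_k phi = r_k where
  (G_k)_{ij} = rho(|i - j|), (r_k)_i = rho(i), i,j = 1..k.
Equivalently, Durbin-Levinson gives phi_{kk} iteratively:
  phi_{11} = rho(1)
  phi_{kk} = [rho(k) - sum_{j=1..k-1} phi_{k-1,j} rho(k-j)]
            / [1 - sum_{j=1..k-1} phi_{k-1,j} rho(j)],
  phi_{k,j} = phi_{k-1,j} - phi_{kk} phi_{k-1,k-j},  j = 1..k-1.
Step k = 1:
  phi_11 = rho(1) = 0.6769.
Step k = 2:
  phi_22 = [rho(2) - phi_11 rho(1)] / [1 - phi_11 rho(1)] = [0.4976 - (0.6769)(0.6769)] / [1 - (0.6769)(0.6769)]
         = 0.03940639 / 0.54180639 = 0.072731.
  Update: phi_21 = phi_11 - phi_22 phi_11 = 0.6769 - (0.072731)(0.6769) = 0.627668.
Step k = 3:
  phi_33 = [rho(3) - phi_21 rho(2) - phi_22 rho(1)] / [1 - phi_21 rho(1) - phi_22 rho(2)]
    numerator   = 0.3518 - (0.627668)(0.4976) - (0.072731)(0.6769) = -0.00975957
    denominator = 1 - (0.627668)(0.6769) - (0.072731)(0.4976) = 0.5389403
  phi_33 = -0.00975957 / 0.5389403 = -0.0181.
Therefore phi_{33} = -0.0181.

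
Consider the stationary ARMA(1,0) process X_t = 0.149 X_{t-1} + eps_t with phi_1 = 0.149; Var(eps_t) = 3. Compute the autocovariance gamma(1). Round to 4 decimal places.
\gamma(1) = 0.4571

Multiply the model equation by X_{t-k} and take expectations. With theta_0 = psi_0 = 1 and psi_j the MA(infinity) weights, this gives
  gamma(k) - sum_i phi_i gamma(k-i) = c_k,
  c_k = sigma^2 * sum_{j=k..q} theta_j psi_{j-k}   (c_k = 0 for k > q),
using gamma(-m) = gamma(m).
Pure AR (q = 0): c_0 = sigma^2 = 3, c_k = 0 for k >= 1.
Equations for k = 0 and k = 1 (AR order 1):
  gamma(0) = phi_1 gamma(1) + c_0
  gamma(1) = phi_1 gamma(0) + c_1
Substituting the second into the first: gamma(0) (1 - phi_1^2) = c_0 + phi_1 c_1, so
  gamma(0) = c_0 / (1 - phi_1^2) = 3 / (1 - (0.149)^2) = 3 / 0.977799 = 3.068115.
  gamma(1) = phi_1 gamma(0) = (0.149)(3.068115) = 0.457149.
Therefore gamma(1) = 0.4571 (to 4 decimal places).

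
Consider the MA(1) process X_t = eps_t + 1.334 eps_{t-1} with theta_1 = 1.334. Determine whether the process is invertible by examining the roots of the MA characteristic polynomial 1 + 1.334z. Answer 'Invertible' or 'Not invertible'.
\text{Not invertible}

The MA(q) characteristic polynomial is P(z) = 1 + 1.334z.
Invertibility requires all roots to lie outside the unit circle, i.e. |z| > 1 for every root.
This is linear in z: 1 + (1.334) z = 0  =>  z = -1/(1.334) = -0.749625,  |z| = 0.749625.
Moduli of all roots: 0.7496.
All moduli strictly greater than 1? No.
Verdict: Not invertible.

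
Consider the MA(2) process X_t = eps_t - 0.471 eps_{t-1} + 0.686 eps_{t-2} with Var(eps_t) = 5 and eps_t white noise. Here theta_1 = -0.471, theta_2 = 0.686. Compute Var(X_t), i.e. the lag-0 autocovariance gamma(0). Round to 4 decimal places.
\gamma(0) = 8.4622

For an MA(q) process X_t = eps_t + sum_i theta_i eps_{t-i} with
Var(eps_t) = sigma^2, the variance is
  gamma(0) = sigma^2 * (1 + sum_i theta_i^2).
  sum_i theta_i^2 = (-0.471)^2 + (0.686)^2 = 0.221841 + 0.470596 = 0.692437.
  gamma(0) = 5 * (1 + 0.692437) = 5 * 1.692437 = 8.462185, which rounds to 8.4622.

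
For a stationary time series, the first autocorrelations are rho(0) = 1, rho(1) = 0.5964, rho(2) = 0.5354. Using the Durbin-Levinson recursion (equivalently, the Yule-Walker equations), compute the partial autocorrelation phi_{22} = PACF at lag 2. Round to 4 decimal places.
\phi_{22} = 0.2789

The PACF at lag k is phi_{kk}, the last component of the solution
to the Yule-Walker system G_k phi = r_k where
  (G_k)_{ij} = rho(|i - j|), (r_k)_i = rho(i), i,j = 1..k.
Equivalently, Durbin-Levinson gives phi_{kk} iteratively:
  phi_{11} = rho(1)
  phi_{kk} = [rho(k) - sum_{j=1..k-1} phi_{k-1,j} rho(k-j)]
            / [1 - sum_{j=1..k-1} phi_{k-1,j} rho(j)],
  phi_{k,j} = phi_{k-1,j} - phi_{kk} phi_{k-1,k-j},  j = 1..k-1.
Step k = 1:
  phi_11 = rho(1) = 0.5964.
Step k = 2:
  phi_22 = [rho(2) - phi_11 rho(1)] / [1 - phi_11 rho(1)] = [0.5354 - (0.5964)(0.5964)] / [1 - (0.5964)(0.5964)]
         = 0.17970704 / 0.64430704 = 0.2789.
Therefore phi_{22} = 0.2789.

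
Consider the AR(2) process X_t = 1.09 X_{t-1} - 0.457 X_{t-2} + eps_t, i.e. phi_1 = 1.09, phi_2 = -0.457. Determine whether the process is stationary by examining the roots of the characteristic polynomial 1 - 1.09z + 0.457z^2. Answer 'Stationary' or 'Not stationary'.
\text{Stationary}

The AR(p) characteristic polynomial is P(z) = 1 - 1.09z + 0.457z^2.
Stationarity requires all roots to lie outside the unit circle, i.e. |z| > 1 for every root.
Set 1 + (-1.09) z + (0.457) z^2 = 0, i.e. a z^2 + b z + c = 0 with a = 0.457, b = -1.09, c = 1.
Discriminant D = b^2 - 4ac = (-1.09)^2 - 4*(0.457)*1 = 1.1881 - (1.828) = -0.6399.
D < 0, so the roots are the complex-conjugate pair z = (-b +/- i sqrt(-D)) / (2a) = 1.1926 +/- 0.8752i.
For a conjugate pair |z|^2 = z * conj(z) = (product of roots) = c/a = 1/(0.457) = 2.188184, so |z| = sqrt(2.188184) = 1.4793 for both roots.
Moduli of all roots: 1.4793, 1.4793.
All moduli strictly greater than 1? Yes.
Verdict: Stationary.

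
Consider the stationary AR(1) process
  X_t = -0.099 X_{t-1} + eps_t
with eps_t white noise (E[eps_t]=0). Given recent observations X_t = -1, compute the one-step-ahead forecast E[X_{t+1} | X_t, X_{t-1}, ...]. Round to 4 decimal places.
E[X_{t+1} \mid \mathcal F_t] = 0.0990

For an AR(p) model X_t = c + sum_i phi_i X_{t-i} + eps_t, the
one-step-ahead conditional mean is
  E[X_{t+1} | X_t, ...] = c + sum_i phi_i X_{t+1-i}.
Substitute known values:
  E[X_{t+1} | ...] = (-0.099) * (-1)
                   = 0.0990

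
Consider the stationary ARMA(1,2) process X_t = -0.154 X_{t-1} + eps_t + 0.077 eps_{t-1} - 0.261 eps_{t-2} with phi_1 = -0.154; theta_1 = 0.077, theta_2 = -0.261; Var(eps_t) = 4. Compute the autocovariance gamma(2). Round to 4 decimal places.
\gamma(2) = -1.0024

Multiply the model equation by X_{t-k} and take expectations. With theta_0 = psi_0 = 1 and psi_j the MA(infinity) weights, this gives
  gamma(k) - sum_i phi_i gamma(k-i) = c_k,
  c_k = sigma^2 * sum_{j=k..q} theta_j psi_{j-k}   (c_k = 0 for k > q),
using gamma(-m) = gamma(m).
psi-weights needed (psi_j = theta_j + sum_i phi_i psi_{j-i}):
  psi_1 = theta_1 + phi_1 = 0.077 + (-0.154) = -0.077
  psi_2 = theta_2 + phi_1 psi_1 = -0.261 + (-0.154)(-0.077) = -0.249142
Right-hand sides:
  c_0 = sigma^2 (1 + theta_1 psi_1 + theta_2 psi_2) = 4 * (1 + (0.077)(-0.077) + (-0.261)(-0.249142)) = 4 * 1.059097 = 4.236388
  c_1 = sigma^2 (theta_1 + theta_2 psi_1) = 4 * (0.077 + (-0.261)(-0.077)) = 0.388388
  c_2 = sigma^2 theta_2 = 4 * (-0.261) = -1.044
Equations for k = 0 and k = 1 (AR order 1):
  gamma(0) = phi_1 gamma(1) + c_0
  gamma(1) = phi_1 gamma(0) + c_1
Substituting the second into the first: gamma(0) (1 - phi_1^2) = c_0 + phi_1 c_1, so
  gamma(0) = (c_0 + phi_1 c_1) / (1 - phi_1^2) = (4.236388 + (-0.154)(0.388388)) / (1 - (-0.154)^2) = 4.176576 / 0.976284 = 4.278034.
  gamma(1) = phi_1 gamma(0) + c_1 = (-0.154)(4.278034) + (0.388388) = -0.270429.
For k = 2: gamma(2) = phi_1 gamma(1) + c_2
  = (-0.154)(-0.270429) + (-1.044) = -1.002354.
Therefore gamma(2) = -1.0024 (to 4 decimal places).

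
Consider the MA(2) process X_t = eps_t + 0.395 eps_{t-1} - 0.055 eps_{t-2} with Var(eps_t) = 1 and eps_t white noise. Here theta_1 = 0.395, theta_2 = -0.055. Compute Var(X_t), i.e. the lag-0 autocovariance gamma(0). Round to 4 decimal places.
\gamma(0) = 1.1591

For an MA(q) process X_t = eps_t + sum_i theta_i eps_{t-i} with
Var(eps_t) = sigma^2, the variance is
  gamma(0) = sigma^2 * (1 + sum_i theta_i^2).
  sum_i theta_i^2 = (0.395)^2 + (-0.055)^2 = 0.156025 + 0.003025 = 0.15905.
  gamma(0) = 1 * (1 + 0.15905) = 1 * 1.15905 = 1.15905, which rounds to 1.1591.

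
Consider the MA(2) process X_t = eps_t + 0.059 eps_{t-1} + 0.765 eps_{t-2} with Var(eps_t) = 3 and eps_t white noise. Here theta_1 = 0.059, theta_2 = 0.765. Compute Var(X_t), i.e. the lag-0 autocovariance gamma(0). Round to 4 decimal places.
\gamma(0) = 4.7661

For an MA(q) process X_t = eps_t + sum_i theta_i eps_{t-i} with
Var(eps_t) = sigma^2, the variance is
  gamma(0) = sigma^2 * (1 + sum_i theta_i^2).
  sum_i theta_i^2 = (0.059)^2 + (0.765)^2 = 0.003481 + 0.585225 = 0.588706.
  gamma(0) = 3 * (1 + 0.588706) = 3 * 1.588706 = 4.766118, which rounds to 4.7661.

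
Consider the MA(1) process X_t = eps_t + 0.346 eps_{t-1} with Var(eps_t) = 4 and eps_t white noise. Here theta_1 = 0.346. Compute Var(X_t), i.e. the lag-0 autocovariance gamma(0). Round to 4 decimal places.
\gamma(0) = 4.4789

For an MA(q) process X_t = eps_t + sum_i theta_i eps_{t-i} with
Var(eps_t) = sigma^2, the variance is
  gamma(0) = sigma^2 * (1 + sum_i theta_i^2).
  sum_i theta_i^2 = (0.346)^2 = 0.119716.
  gamma(0) = 4 * (1 + 0.119716) = 4 * 1.119716 = 4.478864, which rounds to 4.4789.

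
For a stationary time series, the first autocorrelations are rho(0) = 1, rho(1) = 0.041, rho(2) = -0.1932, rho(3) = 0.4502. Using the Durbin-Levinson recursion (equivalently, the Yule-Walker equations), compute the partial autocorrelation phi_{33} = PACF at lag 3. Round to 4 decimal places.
\phi_{33} = 0.4870

The PACF at lag k is phi_{kk}, the last component of the solution
to the Yule-Walker system G_k phi = r_k where
  (G_k)_{ij} = rho(|i - j|), (r_k)_i = rho(i), i,j = 1..k.
Equivalently, Durbin-Levinson gives phi_{kk} iteratively:
  phi_{11} = rho(1)
  phi_{kk} = [rho(k) - sum_{j=1..k-1} phi_{k-1,j} rho(k-j)]
            / [1 - sum_{j=1..k-1} phi_{k-1,j} rho(j)],
  phi_{k,j} = phi_{k-1,j} - phi_{kk} phi_{k-1,k-j},  j = 1..k-1.
Step k = 1:
  phi_11 = rho(1) = 0.041.
Step k = 2:
  phi_22 = [rho(2) - phi_11 rho(1)] / [1 - phi_11 rho(1)] = [-0.1932 - (0.041)(0.041)] / [1 - (0.041)(0.041)]
         = -0.194881 / 0.998319 = -0.195209.
  Update: phi_21 = phi_11 - phi_22 phi_11 = 0.041 - (-0.195209)(0.041) = 0.049004.
Step k = 3:
  phi_33 = [rho(3) - phi_21 rho(2) - phi_22 rho(1)] / [1 - phi_21 rho(1) - phi_22 rho(2)]
    numerator   = 0.4502 - (0.049004)(-0.1932) - (-0.195209)(0.041) = 0.46767107
    denominator = 1 - (0.049004)(0.041) - (-0.195209)(-0.1932) = 0.96027645
  phi_33 = 0.46767107 / 0.96027645 = 0.487.
Therefore phi_{33} = 0.4870.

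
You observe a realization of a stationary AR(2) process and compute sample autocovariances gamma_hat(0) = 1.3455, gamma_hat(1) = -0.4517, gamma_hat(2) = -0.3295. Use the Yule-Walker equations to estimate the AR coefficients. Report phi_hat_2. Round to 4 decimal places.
\hat\phi_{2} = -0.4030

The Yule-Walker equations for an AR(p) process read, in matrix form,
  Gamma_p phi = r_p,   with   (Gamma_p)_{ij} = gamma(|i - j|),
                       (r_p)_i = gamma(i),   i,j = 1..p.
Substitute the sample gammas (Toeplitz matrix and right-hand side of size 2):
  Gamma_p = [[1.3455, -0.4517], [-0.4517, 1.3455]]
  r_p     = [-0.4517, -0.3295]
Written out:
  1.3455 phi_1 - 0.4517 phi_2 = -0.4517
  -0.4517 phi_1 + 1.3455 phi_2 = -0.3295
Solve by Cramer's rule:
  det = gamma(0)^2 - gamma(1)^2 = (1.3455)^2 - (-0.4517)^2 = 1.81037025 - 0.20403289 = 1.60633736
  phi_hat_1 = [gamma(1) gamma(0) - gamma(1) gamma(2)] / det = [(-0.4517)(1.3455) - (-0.4517)(-0.3295)] / 1.60633736 = -0.7565975 / 1.60633736 = -0.471
  phi_hat_2 = [gamma(0) gamma(2) - gamma(1)^2] / det = [(1.3455)(-0.3295) - (-0.4517)^2] / 1.60633736 = -0.64737514 / 1.60633736 = -0.403
So phi_hat = [-0.4710, -0.4030].
Therefore phi_hat_2 = -0.4030.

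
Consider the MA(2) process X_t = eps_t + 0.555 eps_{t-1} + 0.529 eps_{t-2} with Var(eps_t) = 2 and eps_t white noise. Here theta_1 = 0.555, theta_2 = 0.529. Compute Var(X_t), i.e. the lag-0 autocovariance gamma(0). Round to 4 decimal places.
\gamma(0) = 3.1757

For an MA(q) process X_t = eps_t + sum_i theta_i eps_{t-i} with
Var(eps_t) = sigma^2, the variance is
  gamma(0) = sigma^2 * (1 + sum_i theta_i^2).
  sum_i theta_i^2 = (0.555)^2 + (0.529)^2 = 0.308025 + 0.279841 = 0.587866.
  gamma(0) = 2 * (1 + 0.587866) = 2 * 1.587866 = 3.175732, which rounds to 3.1757.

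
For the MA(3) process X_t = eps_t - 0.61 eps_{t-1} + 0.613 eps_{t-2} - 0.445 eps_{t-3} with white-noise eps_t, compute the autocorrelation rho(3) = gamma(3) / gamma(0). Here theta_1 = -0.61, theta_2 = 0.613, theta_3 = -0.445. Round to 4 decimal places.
\rho(3) = -0.2287

For an MA(q) process with theta_0 = 1, the autocovariance is
  gamma(k) = sigma^2 * sum_{i=0..q-k} theta_i * theta_{i+k},
and rho(k) = gamma(k) / gamma(0). Sigma^2 cancels.
  numerator   = (1)*(-0.445) = -0.445.
  denominator = (1)^2 + (-0.61)^2 + (0.613)^2 + (-0.445)^2 = 1.945894.
  rho(3) = -0.445 / 1.945894 = -0.2287.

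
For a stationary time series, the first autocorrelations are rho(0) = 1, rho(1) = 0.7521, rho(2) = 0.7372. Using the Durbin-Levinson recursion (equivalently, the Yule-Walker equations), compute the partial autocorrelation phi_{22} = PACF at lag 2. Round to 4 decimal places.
\phi_{22} = 0.3950

The PACF at lag k is phi_{kk}, the last component of the solution
to the Yule-Walker system G_k phi = r_k where
  (G_k)_{ij} = rho(|i - j|), (r_k)_i = rho(i), i,j = 1..k.
Equivalently, Durbin-Levinson gives phi_{kk} iteratively:
  phi_{11} = rho(1)
  phi_{kk} = [rho(k) - sum_{j=1..k-1} phi_{k-1,j} rho(k-j)]
            / [1 - sum_{j=1..k-1} phi_{k-1,j} rho(j)],
  phi_{k,j} = phi_{k-1,j} - phi_{kk} phi_{k-1,k-j},  j = 1..k-1.
Step k = 1:
  phi_11 = rho(1) = 0.7521.
Step k = 2:
  phi_22 = [rho(2) - phi_11 rho(1)] / [1 - phi_11 rho(1)] = [0.7372 - (0.7521)(0.7521)] / [1 - (0.7521)(0.7521)]
         = 0.17154559 / 0.43434559 = 0.395.
Therefore phi_{22} = 0.3950.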